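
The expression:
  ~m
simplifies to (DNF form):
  ~m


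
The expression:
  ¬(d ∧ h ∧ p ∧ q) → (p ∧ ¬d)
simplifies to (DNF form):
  (p ∧ ¬d) ∨ (h ∧ p ∧ q) ∨ (h ∧ p ∧ ¬d) ∨ (p ∧ q ∧ ¬d)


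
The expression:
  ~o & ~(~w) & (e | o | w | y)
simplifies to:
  w & ~o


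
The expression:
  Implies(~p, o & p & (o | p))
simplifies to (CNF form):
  p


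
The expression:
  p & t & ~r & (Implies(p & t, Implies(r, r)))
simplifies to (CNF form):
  p & t & ~r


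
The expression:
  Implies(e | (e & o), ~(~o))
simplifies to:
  o | ~e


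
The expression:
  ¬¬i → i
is always true.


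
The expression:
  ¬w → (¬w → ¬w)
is always true.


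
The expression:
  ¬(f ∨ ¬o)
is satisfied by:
  {o: True, f: False}


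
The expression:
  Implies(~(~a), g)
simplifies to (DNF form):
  g | ~a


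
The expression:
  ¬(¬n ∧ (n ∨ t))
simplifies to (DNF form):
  n ∨ ¬t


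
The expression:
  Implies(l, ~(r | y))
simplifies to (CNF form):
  (~l | ~r) & (~l | ~y)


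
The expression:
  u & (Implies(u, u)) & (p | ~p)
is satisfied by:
  {u: True}


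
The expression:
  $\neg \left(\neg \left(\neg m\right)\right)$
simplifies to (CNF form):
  $\neg m$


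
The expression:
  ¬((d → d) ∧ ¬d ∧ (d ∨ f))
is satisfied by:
  {d: True, f: False}
  {f: False, d: False}
  {f: True, d: True}


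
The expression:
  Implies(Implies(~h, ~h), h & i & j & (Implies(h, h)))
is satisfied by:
  {h: True, i: True, j: True}


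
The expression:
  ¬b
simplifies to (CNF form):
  ¬b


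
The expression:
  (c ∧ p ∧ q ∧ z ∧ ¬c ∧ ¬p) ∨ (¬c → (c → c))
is always true.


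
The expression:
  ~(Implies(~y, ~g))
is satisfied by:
  {g: True, y: False}


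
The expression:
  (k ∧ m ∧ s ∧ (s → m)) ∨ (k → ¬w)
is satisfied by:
  {s: True, m: True, w: False, k: False}
  {s: True, m: False, w: False, k: False}
  {m: True, s: False, w: False, k: False}
  {s: False, m: False, w: False, k: False}
  {s: True, k: True, m: True, w: False}
  {s: True, k: True, m: False, w: False}
  {k: True, m: True, s: False, w: False}
  {k: True, s: False, m: False, w: False}
  {s: True, w: True, m: True, k: False}
  {s: True, w: True, m: False, k: False}
  {w: True, m: True, s: False, k: False}
  {w: True, s: False, m: False, k: False}
  {s: True, k: True, w: True, m: True}


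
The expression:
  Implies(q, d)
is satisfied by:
  {d: True, q: False}
  {q: False, d: False}
  {q: True, d: True}


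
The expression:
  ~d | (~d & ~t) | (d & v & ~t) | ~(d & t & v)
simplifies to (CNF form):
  ~d | ~t | ~v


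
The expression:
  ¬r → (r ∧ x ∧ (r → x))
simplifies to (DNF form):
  r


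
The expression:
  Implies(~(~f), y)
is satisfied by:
  {y: True, f: False}
  {f: False, y: False}
  {f: True, y: True}


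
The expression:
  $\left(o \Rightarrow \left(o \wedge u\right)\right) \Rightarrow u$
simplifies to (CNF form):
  $o \vee u$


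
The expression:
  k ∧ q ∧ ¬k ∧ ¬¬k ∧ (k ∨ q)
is never true.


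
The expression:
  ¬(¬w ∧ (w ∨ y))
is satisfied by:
  {w: True, y: False}
  {y: False, w: False}
  {y: True, w: True}


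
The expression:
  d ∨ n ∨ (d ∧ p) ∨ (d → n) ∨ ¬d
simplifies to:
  True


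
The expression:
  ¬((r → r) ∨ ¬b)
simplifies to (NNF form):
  False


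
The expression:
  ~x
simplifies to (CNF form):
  ~x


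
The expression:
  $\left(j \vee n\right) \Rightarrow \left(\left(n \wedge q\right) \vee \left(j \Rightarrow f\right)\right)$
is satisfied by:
  {q: True, f: True, n: True, j: False}
  {q: True, f: True, n: False, j: False}
  {f: True, n: True, q: False, j: False}
  {f: True, q: False, n: False, j: False}
  {q: True, n: True, f: False, j: False}
  {q: True, n: False, f: False, j: False}
  {n: True, q: False, f: False, j: False}
  {n: False, q: False, f: False, j: False}
  {j: True, q: True, f: True, n: True}
  {j: True, q: True, f: True, n: False}
  {j: True, f: True, n: True, q: False}
  {j: True, f: True, n: False, q: False}
  {j: True, q: True, n: True, f: False}


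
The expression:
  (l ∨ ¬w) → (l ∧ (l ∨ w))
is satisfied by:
  {l: True, w: True}
  {l: True, w: False}
  {w: True, l: False}


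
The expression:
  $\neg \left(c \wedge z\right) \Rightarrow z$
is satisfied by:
  {z: True}


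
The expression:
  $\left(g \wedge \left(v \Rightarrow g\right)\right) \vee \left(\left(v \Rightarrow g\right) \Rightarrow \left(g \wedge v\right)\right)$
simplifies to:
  $g \vee v$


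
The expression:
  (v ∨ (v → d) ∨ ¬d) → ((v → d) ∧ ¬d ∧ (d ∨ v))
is never true.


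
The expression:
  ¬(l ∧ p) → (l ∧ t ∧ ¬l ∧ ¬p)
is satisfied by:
  {p: True, l: True}


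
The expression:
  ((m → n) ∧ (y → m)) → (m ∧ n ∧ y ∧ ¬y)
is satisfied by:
  {y: True, m: False, n: False}
  {y: True, n: True, m: False}
  {y: True, m: True, n: False}
  {m: True, n: False, y: False}


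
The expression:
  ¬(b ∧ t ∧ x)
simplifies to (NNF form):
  ¬b ∨ ¬t ∨ ¬x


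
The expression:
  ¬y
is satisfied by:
  {y: False}


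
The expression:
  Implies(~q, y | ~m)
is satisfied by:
  {y: True, q: True, m: False}
  {y: True, m: False, q: False}
  {q: True, m: False, y: False}
  {q: False, m: False, y: False}
  {y: True, q: True, m: True}
  {y: True, m: True, q: False}
  {q: True, m: True, y: False}


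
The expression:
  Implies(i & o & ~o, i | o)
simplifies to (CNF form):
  True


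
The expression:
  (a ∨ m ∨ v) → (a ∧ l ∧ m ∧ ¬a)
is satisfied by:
  {v: False, a: False, m: False}


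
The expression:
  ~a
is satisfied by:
  {a: False}


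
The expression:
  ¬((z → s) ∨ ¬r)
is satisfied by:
  {z: True, r: True, s: False}


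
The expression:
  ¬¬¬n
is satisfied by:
  {n: False}


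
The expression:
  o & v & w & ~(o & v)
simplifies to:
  False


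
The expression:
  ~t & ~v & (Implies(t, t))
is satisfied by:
  {v: False, t: False}


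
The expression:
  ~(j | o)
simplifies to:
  ~j & ~o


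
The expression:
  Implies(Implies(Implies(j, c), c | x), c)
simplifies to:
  c | (~j & ~x)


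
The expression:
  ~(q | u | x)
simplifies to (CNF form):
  ~q & ~u & ~x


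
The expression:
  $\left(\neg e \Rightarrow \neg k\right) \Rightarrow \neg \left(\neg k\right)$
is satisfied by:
  {k: True}


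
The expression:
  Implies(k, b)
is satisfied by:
  {b: True, k: False}
  {k: False, b: False}
  {k: True, b: True}


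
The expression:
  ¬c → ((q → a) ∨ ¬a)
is always true.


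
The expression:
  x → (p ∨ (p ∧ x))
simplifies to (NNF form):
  p ∨ ¬x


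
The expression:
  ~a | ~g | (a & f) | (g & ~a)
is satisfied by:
  {f: True, a: False, g: False}
  {f: False, a: False, g: False}
  {g: True, f: True, a: False}
  {g: True, f: False, a: False}
  {a: True, f: True, g: False}
  {a: True, f: False, g: False}
  {a: True, g: True, f: True}


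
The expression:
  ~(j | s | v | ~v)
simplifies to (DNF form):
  False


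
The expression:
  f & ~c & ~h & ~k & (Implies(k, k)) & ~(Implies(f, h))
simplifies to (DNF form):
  f & ~c & ~h & ~k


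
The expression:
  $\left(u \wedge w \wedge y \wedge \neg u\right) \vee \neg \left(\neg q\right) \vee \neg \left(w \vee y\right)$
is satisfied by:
  {q: True, y: False, w: False}
  {q: True, w: True, y: False}
  {q: True, y: True, w: False}
  {q: True, w: True, y: True}
  {w: False, y: False, q: False}


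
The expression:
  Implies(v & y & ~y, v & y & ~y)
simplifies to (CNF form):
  True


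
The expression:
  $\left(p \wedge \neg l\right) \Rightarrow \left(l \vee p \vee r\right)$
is always true.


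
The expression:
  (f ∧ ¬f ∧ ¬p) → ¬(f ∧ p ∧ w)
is always true.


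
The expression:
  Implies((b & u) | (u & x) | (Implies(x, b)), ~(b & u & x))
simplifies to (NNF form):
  ~b | ~u | ~x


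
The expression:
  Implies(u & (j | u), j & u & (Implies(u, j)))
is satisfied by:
  {j: True, u: False}
  {u: False, j: False}
  {u: True, j: True}


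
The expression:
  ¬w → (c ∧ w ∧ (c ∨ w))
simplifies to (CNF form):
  w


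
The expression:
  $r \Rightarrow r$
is always true.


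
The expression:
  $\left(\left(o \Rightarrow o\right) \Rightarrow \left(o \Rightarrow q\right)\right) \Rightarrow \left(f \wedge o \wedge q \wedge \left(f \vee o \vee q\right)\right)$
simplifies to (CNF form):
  $o \wedge \left(f \vee \neg q\right)$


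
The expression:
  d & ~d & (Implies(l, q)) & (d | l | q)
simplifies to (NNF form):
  False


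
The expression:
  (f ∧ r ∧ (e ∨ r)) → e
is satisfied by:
  {e: True, r: False, f: False}
  {e: False, r: False, f: False}
  {f: True, e: True, r: False}
  {f: True, e: False, r: False}
  {r: True, e: True, f: False}
  {r: True, e: False, f: False}
  {r: True, f: True, e: True}


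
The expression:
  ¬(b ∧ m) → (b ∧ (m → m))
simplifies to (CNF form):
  b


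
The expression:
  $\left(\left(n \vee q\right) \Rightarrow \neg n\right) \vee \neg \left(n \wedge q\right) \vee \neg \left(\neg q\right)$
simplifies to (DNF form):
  $\text{True}$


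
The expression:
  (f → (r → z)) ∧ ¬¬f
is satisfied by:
  {z: True, f: True, r: False}
  {f: True, r: False, z: False}
  {r: True, z: True, f: True}


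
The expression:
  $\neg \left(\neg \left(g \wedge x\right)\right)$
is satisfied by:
  {x: True, g: True}


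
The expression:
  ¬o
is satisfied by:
  {o: False}


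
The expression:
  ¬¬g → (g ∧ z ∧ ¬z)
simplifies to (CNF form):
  ¬g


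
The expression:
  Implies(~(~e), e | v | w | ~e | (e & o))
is always true.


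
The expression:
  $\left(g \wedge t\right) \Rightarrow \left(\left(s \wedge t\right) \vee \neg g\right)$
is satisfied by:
  {s: True, g: False, t: False}
  {g: False, t: False, s: False}
  {t: True, s: True, g: False}
  {t: True, g: False, s: False}
  {s: True, g: True, t: False}
  {g: True, s: False, t: False}
  {t: True, g: True, s: True}


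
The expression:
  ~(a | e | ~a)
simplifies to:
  False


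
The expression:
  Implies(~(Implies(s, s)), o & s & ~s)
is always true.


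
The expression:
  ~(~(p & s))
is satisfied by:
  {p: True, s: True}


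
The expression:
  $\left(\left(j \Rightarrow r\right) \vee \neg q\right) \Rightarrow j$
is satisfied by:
  {j: True}


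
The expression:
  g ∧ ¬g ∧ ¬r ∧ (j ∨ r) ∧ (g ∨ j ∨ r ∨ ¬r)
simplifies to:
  False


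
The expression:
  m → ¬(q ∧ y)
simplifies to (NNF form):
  ¬m ∨ ¬q ∨ ¬y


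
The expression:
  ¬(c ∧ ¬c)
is always true.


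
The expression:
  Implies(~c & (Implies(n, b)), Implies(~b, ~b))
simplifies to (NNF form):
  True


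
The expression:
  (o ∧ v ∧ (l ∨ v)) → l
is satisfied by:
  {l: True, o: False, v: False}
  {o: False, v: False, l: False}
  {l: True, v: True, o: False}
  {v: True, o: False, l: False}
  {l: True, o: True, v: False}
  {o: True, l: False, v: False}
  {l: True, v: True, o: True}


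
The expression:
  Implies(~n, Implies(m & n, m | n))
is always true.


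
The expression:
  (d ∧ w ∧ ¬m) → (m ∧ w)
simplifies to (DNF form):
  m ∨ ¬d ∨ ¬w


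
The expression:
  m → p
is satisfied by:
  {p: True, m: False}
  {m: False, p: False}
  {m: True, p: True}


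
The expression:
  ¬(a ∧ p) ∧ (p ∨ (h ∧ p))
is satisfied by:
  {p: True, a: False}


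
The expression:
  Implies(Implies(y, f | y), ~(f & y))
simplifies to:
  ~f | ~y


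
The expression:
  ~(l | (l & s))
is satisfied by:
  {l: False}


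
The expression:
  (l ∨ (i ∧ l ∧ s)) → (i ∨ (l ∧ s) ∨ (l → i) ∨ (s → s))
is always true.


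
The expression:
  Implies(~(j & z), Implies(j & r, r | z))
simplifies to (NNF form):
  True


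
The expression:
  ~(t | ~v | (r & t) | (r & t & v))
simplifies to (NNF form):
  v & ~t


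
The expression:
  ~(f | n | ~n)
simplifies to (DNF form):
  False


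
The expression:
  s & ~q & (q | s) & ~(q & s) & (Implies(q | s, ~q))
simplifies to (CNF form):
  s & ~q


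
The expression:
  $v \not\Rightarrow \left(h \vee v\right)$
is never true.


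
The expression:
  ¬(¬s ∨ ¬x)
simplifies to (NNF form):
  s ∧ x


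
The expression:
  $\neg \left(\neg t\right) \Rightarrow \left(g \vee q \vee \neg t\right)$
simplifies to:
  $g \vee q \vee \neg t$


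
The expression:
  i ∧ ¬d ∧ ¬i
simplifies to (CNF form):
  False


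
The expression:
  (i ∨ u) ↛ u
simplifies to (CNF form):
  i ∧ ¬u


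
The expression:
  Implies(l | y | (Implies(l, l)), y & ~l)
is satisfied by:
  {y: True, l: False}


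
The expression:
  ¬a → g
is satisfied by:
  {a: True, g: True}
  {a: True, g: False}
  {g: True, a: False}


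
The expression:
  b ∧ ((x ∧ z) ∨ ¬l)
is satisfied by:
  {x: True, b: True, z: True, l: False}
  {x: True, b: True, z: False, l: False}
  {b: True, z: True, x: False, l: False}
  {b: True, x: False, z: False, l: False}
  {x: True, l: True, b: True, z: True}


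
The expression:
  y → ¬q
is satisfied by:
  {q: False, y: False}
  {y: True, q: False}
  {q: True, y: False}


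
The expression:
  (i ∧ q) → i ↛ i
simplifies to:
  ¬i ∨ ¬q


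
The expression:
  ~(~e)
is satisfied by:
  {e: True}


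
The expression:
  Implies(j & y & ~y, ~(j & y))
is always true.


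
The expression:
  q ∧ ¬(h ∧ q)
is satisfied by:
  {q: True, h: False}


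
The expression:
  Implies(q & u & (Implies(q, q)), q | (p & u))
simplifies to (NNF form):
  True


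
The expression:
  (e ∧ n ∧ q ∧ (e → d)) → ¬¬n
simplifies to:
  True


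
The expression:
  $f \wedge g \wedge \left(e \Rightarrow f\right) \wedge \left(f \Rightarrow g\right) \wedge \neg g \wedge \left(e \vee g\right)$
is never true.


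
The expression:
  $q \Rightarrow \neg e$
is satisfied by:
  {e: False, q: False}
  {q: True, e: False}
  {e: True, q: False}


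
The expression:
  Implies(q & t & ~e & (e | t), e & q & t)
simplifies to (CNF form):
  e | ~q | ~t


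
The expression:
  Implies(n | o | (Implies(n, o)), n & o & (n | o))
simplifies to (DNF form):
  n & o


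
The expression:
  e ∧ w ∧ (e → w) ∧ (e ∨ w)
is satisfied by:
  {e: True, w: True}


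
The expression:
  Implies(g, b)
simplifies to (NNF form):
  b | ~g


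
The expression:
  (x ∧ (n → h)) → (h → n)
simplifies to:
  n ∨ ¬h ∨ ¬x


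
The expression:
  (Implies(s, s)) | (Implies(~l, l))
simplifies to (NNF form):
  True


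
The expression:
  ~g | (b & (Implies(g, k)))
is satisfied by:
  {b: True, k: True, g: False}
  {b: True, k: False, g: False}
  {k: True, b: False, g: False}
  {b: False, k: False, g: False}
  {b: True, g: True, k: True}


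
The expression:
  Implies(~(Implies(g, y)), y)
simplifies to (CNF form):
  y | ~g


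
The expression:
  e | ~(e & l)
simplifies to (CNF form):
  True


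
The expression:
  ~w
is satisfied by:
  {w: False}


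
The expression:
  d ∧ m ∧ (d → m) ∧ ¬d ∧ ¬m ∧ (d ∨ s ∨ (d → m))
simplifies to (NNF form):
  False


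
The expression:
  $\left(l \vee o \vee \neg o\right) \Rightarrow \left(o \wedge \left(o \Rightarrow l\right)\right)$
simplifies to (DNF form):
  $l \wedge o$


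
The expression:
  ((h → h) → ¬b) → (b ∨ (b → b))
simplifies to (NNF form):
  True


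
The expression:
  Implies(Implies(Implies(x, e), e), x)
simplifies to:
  x | ~e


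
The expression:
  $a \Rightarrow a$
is always true.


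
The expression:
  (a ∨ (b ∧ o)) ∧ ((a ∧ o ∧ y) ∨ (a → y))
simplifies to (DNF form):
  (a ∧ y) ∨ (a ∧ ¬a) ∨ (a ∧ b ∧ y) ∨ (a ∧ b ∧ ¬a) ∨ (a ∧ o ∧ y) ∨ (a ∧ o ∧ ¬a) ∨ (b ∧ o ∧ y) ∨ (b ∧ o ∧ ¬a)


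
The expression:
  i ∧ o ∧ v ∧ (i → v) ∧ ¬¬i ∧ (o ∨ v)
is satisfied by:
  {i: True, o: True, v: True}


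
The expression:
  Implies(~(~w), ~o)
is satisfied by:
  {w: False, o: False}
  {o: True, w: False}
  {w: True, o: False}


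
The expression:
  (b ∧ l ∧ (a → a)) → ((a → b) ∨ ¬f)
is always true.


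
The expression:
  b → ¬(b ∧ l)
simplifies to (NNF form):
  ¬b ∨ ¬l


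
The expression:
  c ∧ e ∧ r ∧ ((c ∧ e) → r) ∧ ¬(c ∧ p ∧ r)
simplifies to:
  c ∧ e ∧ r ∧ ¬p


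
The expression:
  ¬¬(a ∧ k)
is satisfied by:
  {a: True, k: True}


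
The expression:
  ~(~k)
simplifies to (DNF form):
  k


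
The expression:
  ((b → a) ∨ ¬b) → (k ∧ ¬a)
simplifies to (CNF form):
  ¬a ∧ (b ∨ k)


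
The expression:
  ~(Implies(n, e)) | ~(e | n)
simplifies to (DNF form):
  ~e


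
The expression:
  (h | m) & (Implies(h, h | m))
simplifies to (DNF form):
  h | m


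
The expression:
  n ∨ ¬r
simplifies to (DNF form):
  n ∨ ¬r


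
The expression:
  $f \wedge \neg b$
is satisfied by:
  {f: True, b: False}


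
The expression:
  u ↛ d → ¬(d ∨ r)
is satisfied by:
  {d: True, u: False, r: False}
  {u: False, r: False, d: False}
  {r: True, d: True, u: False}
  {r: True, u: False, d: False}
  {d: True, u: True, r: False}
  {u: True, d: False, r: False}
  {r: True, u: True, d: True}


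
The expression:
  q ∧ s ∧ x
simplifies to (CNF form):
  q ∧ s ∧ x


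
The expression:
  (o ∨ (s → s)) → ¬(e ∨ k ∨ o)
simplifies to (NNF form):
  ¬e ∧ ¬k ∧ ¬o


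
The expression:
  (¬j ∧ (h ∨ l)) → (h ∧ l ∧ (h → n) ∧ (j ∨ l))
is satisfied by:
  {n: True, j: True, h: False, l: False}
  {j: True, n: False, h: False, l: False}
  {n: True, l: True, j: True, h: False}
  {l: True, j: True, n: False, h: False}
  {n: True, j: True, h: True, l: False}
  {j: True, h: True, l: False, n: False}
  {n: True, l: True, j: True, h: True}
  {l: True, j: True, h: True, n: False}
  {n: True, l: False, h: False, j: False}
  {l: False, h: False, j: False, n: False}
  {l: True, n: True, h: True, j: False}


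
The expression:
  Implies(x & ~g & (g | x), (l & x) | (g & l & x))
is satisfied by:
  {l: True, g: True, x: False}
  {l: True, g: False, x: False}
  {g: True, l: False, x: False}
  {l: False, g: False, x: False}
  {x: True, l: True, g: True}
  {x: True, l: True, g: False}
  {x: True, g: True, l: False}


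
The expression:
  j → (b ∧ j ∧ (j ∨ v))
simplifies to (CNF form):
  b ∨ ¬j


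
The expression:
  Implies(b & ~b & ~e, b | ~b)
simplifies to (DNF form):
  True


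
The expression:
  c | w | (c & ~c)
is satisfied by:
  {c: True, w: True}
  {c: True, w: False}
  {w: True, c: False}


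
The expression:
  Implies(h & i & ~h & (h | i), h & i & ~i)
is always true.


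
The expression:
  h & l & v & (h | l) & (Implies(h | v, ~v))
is never true.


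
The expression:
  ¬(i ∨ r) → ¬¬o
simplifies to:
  i ∨ o ∨ r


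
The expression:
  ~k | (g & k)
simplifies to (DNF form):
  g | ~k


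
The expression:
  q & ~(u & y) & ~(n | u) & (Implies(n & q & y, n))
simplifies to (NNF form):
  q & ~n & ~u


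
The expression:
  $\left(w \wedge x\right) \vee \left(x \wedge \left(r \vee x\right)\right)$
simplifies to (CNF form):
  $x$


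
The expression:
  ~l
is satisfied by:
  {l: False}


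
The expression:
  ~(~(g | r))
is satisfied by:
  {r: True, g: True}
  {r: True, g: False}
  {g: True, r: False}


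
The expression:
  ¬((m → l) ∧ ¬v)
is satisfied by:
  {v: True, m: True, l: False}
  {v: True, m: False, l: False}
  {v: True, l: True, m: True}
  {v: True, l: True, m: False}
  {m: True, l: False, v: False}


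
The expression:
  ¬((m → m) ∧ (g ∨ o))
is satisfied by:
  {g: False, o: False}


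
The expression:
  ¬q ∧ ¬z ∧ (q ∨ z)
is never true.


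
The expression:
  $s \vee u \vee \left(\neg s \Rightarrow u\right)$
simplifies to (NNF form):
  $s \vee u$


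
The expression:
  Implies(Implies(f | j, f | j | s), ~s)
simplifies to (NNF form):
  ~s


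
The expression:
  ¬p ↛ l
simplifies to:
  l ∨ ¬p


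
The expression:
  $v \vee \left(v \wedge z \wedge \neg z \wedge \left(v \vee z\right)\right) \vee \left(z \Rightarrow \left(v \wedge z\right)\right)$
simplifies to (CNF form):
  $v \vee \neg z$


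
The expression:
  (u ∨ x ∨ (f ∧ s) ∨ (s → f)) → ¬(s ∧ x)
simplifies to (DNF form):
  ¬s ∨ ¬x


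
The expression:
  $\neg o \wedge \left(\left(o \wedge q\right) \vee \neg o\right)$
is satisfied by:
  {o: False}


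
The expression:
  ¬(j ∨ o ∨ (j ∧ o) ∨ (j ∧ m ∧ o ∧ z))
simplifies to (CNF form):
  ¬j ∧ ¬o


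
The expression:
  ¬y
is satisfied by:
  {y: False}


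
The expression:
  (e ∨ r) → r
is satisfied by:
  {r: True, e: False}
  {e: False, r: False}
  {e: True, r: True}


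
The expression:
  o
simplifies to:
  o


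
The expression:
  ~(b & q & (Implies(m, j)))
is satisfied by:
  {m: True, q: False, b: False, j: False}
  {m: False, q: False, b: False, j: False}
  {j: True, m: True, q: False, b: False}
  {j: True, m: False, q: False, b: False}
  {b: True, m: True, q: False, j: False}
  {b: True, m: False, q: False, j: False}
  {j: True, b: True, m: True, q: False}
  {j: True, b: True, m: False, q: False}
  {q: True, m: True, j: False, b: False}
  {q: True, m: False, j: False, b: False}
  {j: True, q: True, m: True, b: False}
  {j: True, q: True, m: False, b: False}
  {b: True, q: True, m: True, j: False}


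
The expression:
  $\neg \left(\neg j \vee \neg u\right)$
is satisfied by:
  {j: True, u: True}


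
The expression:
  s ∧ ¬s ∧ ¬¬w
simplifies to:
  False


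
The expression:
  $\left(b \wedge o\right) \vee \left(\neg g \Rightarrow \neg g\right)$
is always true.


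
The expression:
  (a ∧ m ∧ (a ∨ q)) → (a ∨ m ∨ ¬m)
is always true.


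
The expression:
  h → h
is always true.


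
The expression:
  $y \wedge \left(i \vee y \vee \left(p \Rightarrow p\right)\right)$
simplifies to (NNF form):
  $y$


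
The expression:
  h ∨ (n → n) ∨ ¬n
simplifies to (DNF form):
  True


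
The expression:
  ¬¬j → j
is always true.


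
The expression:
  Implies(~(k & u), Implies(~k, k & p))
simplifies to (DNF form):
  k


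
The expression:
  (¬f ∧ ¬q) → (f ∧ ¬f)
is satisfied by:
  {q: True, f: True}
  {q: True, f: False}
  {f: True, q: False}


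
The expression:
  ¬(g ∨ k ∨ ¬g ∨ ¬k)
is never true.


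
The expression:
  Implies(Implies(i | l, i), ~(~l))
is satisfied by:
  {l: True}


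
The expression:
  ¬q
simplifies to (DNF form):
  ¬q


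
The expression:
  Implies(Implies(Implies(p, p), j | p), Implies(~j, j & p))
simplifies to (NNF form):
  j | ~p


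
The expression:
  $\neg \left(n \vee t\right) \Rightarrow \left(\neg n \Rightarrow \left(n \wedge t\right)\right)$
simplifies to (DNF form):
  $n \vee t$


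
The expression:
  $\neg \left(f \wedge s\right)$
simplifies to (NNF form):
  $\neg f \vee \neg s$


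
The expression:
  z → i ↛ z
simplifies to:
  ¬z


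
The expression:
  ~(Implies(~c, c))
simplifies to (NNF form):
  ~c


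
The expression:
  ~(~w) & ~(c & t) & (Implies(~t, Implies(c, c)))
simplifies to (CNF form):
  w & (~c | ~t)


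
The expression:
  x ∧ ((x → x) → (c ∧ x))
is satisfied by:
  {c: True, x: True}


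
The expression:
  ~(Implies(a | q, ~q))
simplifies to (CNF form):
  q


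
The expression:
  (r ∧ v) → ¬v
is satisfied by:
  {v: False, r: False}
  {r: True, v: False}
  {v: True, r: False}


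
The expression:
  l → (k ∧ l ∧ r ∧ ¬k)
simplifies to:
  ¬l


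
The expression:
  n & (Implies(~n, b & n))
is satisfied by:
  {n: True}


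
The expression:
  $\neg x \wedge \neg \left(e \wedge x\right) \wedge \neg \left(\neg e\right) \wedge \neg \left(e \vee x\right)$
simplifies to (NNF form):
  $\text{False}$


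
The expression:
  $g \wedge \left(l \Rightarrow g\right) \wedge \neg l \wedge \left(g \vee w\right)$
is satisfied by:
  {g: True, l: False}


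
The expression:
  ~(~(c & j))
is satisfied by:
  {c: True, j: True}


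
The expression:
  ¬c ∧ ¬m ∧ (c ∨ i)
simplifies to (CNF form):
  i ∧ ¬c ∧ ¬m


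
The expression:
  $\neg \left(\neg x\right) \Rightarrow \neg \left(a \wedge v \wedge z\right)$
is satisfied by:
  {x: False, v: False, z: False, a: False}
  {a: True, x: False, v: False, z: False}
  {z: True, x: False, v: False, a: False}
  {a: True, z: True, x: False, v: False}
  {v: True, a: False, x: False, z: False}
  {a: True, v: True, x: False, z: False}
  {z: True, v: True, a: False, x: False}
  {a: True, z: True, v: True, x: False}
  {x: True, z: False, v: False, a: False}
  {a: True, x: True, z: False, v: False}
  {z: True, x: True, a: False, v: False}
  {a: True, z: True, x: True, v: False}
  {v: True, x: True, z: False, a: False}
  {a: True, v: True, x: True, z: False}
  {z: True, v: True, x: True, a: False}


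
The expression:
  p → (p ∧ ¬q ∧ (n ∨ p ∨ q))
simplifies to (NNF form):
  ¬p ∨ ¬q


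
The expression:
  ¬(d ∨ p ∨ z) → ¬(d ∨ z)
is always true.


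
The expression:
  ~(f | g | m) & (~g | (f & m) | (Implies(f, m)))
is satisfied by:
  {g: False, f: False, m: False}


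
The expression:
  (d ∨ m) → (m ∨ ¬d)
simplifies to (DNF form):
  m ∨ ¬d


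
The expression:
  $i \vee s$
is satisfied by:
  {i: True, s: True}
  {i: True, s: False}
  {s: True, i: False}


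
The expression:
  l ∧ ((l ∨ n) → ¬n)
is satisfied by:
  {l: True, n: False}


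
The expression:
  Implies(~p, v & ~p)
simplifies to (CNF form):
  p | v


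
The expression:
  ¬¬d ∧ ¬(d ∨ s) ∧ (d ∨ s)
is never true.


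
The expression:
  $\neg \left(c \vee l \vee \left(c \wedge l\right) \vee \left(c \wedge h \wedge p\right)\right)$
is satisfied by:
  {l: False, c: False}


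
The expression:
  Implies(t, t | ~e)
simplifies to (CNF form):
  True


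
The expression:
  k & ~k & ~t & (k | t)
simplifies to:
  False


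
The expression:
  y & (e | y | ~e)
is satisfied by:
  {y: True}


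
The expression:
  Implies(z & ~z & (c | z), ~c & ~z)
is always true.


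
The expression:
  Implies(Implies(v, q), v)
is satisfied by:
  {v: True}


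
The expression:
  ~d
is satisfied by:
  {d: False}


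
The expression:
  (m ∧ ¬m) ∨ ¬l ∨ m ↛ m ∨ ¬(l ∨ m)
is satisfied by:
  {l: False}


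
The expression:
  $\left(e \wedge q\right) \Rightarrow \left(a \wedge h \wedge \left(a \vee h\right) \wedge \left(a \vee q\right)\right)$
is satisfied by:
  {a: True, h: True, e: False, q: False}
  {a: True, h: False, e: False, q: False}
  {h: True, a: False, e: False, q: False}
  {a: False, h: False, e: False, q: False}
  {a: True, q: True, h: True, e: False}
  {a: True, q: True, h: False, e: False}
  {q: True, h: True, a: False, e: False}
  {q: True, a: False, h: False, e: False}
  {a: True, e: True, h: True, q: False}
  {a: True, e: True, h: False, q: False}
  {e: True, h: True, a: False, q: False}
  {e: True, a: False, h: False, q: False}
  {a: True, q: True, e: True, h: True}


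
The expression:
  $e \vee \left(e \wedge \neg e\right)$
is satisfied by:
  {e: True}


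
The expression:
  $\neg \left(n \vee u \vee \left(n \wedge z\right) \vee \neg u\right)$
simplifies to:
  $\text{False}$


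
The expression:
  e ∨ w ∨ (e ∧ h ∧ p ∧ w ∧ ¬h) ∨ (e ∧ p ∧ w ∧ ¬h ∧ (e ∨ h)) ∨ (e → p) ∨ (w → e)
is always true.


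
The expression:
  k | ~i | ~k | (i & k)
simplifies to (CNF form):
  True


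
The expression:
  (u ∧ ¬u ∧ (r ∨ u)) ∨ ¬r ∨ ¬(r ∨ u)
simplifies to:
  ¬r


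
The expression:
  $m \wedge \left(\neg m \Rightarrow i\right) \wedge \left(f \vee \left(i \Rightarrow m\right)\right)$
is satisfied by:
  {m: True}


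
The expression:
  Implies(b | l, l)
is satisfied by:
  {l: True, b: False}
  {b: False, l: False}
  {b: True, l: True}


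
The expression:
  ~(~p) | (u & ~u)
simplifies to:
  p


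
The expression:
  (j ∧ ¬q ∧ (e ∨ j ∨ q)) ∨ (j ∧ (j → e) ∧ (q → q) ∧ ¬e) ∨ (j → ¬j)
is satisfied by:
  {q: False, j: False}
  {j: True, q: False}
  {q: True, j: False}


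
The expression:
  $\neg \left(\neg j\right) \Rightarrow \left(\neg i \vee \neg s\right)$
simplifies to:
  $\neg i \vee \neg j \vee \neg s$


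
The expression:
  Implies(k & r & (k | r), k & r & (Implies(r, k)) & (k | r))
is always true.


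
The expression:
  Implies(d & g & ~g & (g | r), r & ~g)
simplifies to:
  True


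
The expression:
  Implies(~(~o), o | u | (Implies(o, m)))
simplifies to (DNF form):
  True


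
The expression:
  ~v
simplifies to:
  ~v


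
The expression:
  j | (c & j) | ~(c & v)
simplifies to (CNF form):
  j | ~c | ~v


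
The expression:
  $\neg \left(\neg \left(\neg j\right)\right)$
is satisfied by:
  {j: False}


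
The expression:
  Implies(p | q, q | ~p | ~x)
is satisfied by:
  {q: True, p: False, x: False}
  {p: False, x: False, q: False}
  {x: True, q: True, p: False}
  {x: True, p: False, q: False}
  {q: True, p: True, x: False}
  {p: True, q: False, x: False}
  {x: True, p: True, q: True}


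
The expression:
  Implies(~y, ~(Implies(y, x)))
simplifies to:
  y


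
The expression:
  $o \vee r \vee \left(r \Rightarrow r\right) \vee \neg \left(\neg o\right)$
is always true.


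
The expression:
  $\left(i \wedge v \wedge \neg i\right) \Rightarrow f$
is always true.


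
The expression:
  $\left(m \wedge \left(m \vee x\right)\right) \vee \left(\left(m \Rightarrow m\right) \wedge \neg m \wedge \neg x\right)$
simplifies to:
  $m \vee \neg x$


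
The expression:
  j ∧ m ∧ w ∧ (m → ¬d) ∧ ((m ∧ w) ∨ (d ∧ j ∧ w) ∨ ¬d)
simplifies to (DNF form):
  j ∧ m ∧ w ∧ ¬d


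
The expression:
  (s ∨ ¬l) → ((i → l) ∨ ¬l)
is always true.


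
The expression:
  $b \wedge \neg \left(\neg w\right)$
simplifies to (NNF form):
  $b \wedge w$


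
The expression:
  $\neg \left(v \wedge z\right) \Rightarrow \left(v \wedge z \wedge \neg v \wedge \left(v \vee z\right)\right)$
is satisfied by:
  {z: True, v: True}


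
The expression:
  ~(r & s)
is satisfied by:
  {s: False, r: False}
  {r: True, s: False}
  {s: True, r: False}


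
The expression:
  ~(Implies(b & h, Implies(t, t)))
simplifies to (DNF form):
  False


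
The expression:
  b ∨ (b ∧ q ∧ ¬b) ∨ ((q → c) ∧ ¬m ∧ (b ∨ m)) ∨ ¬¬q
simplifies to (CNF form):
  b ∨ q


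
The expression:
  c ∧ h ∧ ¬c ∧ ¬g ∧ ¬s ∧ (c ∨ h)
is never true.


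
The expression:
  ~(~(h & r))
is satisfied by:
  {r: True, h: True}


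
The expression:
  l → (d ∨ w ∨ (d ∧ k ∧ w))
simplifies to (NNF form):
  d ∨ w ∨ ¬l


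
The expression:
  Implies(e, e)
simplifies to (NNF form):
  True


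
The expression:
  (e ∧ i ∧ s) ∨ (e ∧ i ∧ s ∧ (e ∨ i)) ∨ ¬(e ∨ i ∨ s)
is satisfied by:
  {s: False, i: False, e: False}
  {i: True, e: True, s: True}


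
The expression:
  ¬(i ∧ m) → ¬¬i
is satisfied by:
  {i: True}


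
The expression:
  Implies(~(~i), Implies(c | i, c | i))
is always true.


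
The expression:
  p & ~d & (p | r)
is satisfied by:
  {p: True, d: False}


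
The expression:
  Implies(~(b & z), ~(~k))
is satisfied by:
  {b: True, k: True, z: True}
  {b: True, k: True, z: False}
  {k: True, z: True, b: False}
  {k: True, z: False, b: False}
  {b: True, z: True, k: False}


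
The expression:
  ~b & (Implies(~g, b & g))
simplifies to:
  g & ~b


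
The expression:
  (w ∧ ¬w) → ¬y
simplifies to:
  True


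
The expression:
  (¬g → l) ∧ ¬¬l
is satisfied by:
  {l: True}


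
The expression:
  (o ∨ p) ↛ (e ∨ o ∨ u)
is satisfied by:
  {p: True, u: False, e: False, o: False}


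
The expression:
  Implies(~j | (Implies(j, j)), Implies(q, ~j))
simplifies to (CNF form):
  ~j | ~q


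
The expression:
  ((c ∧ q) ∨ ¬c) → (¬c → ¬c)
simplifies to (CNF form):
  True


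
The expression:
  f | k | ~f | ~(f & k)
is always true.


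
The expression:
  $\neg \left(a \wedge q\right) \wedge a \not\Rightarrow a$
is never true.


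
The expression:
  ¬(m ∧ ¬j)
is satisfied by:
  {j: True, m: False}
  {m: False, j: False}
  {m: True, j: True}


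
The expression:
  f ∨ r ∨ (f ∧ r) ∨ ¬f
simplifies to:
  True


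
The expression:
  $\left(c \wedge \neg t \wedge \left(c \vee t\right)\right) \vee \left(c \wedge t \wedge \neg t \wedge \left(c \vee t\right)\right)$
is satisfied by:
  {c: True, t: False}


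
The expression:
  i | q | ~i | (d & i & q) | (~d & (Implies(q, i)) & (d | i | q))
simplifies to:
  True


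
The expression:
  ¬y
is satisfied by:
  {y: False}


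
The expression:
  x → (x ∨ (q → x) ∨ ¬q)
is always true.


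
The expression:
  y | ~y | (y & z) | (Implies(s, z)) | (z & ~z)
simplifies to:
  True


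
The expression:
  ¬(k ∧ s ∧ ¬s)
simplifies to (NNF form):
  True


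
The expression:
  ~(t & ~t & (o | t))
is always true.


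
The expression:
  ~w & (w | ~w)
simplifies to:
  ~w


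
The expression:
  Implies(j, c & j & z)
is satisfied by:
  {c: True, z: True, j: False}
  {c: True, z: False, j: False}
  {z: True, c: False, j: False}
  {c: False, z: False, j: False}
  {j: True, c: True, z: True}


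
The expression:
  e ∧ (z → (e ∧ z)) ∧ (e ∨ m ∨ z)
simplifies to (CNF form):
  e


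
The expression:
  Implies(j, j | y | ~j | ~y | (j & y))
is always true.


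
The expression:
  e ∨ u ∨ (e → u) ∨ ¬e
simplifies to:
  True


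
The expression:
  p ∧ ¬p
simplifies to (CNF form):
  False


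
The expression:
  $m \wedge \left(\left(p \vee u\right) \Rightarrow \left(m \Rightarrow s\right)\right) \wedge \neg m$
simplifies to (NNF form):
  $\text{False}$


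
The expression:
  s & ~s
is never true.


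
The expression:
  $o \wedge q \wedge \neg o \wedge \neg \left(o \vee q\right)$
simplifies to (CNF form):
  $\text{False}$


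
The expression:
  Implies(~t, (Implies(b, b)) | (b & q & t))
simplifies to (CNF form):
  True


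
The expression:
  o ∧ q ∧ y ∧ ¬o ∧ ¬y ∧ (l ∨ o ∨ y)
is never true.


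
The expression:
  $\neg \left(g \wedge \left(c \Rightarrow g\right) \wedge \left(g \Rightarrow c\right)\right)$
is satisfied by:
  {g: False, c: False}
  {c: True, g: False}
  {g: True, c: False}


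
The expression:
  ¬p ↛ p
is always true.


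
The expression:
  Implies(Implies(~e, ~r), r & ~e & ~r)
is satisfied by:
  {r: True, e: False}


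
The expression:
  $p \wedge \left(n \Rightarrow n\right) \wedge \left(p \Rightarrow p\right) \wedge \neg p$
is never true.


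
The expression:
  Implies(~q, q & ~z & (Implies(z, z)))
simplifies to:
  q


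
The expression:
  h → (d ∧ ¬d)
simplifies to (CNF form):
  ¬h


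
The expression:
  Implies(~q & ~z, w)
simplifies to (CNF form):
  q | w | z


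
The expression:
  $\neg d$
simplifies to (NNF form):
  $\neg d$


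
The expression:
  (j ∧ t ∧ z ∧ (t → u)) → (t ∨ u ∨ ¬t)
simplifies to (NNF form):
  True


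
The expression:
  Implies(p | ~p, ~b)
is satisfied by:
  {b: False}


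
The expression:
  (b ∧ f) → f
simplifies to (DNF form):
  True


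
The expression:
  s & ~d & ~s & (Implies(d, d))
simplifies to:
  False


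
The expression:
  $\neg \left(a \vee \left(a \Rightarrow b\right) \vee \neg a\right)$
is never true.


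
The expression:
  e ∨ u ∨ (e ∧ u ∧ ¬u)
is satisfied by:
  {e: True, u: True}
  {e: True, u: False}
  {u: True, e: False}


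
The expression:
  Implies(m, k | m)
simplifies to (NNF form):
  True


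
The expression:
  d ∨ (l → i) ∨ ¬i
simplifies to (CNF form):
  True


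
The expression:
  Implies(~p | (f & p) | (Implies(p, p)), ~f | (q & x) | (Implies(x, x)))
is always true.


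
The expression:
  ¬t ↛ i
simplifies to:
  ¬i ∧ ¬t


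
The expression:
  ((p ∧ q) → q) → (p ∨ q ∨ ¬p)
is always true.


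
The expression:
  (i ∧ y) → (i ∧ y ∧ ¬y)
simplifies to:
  ¬i ∨ ¬y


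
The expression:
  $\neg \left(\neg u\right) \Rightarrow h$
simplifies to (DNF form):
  $h \vee \neg u$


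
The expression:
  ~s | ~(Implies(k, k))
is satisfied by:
  {s: False}


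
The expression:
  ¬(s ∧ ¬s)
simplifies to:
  True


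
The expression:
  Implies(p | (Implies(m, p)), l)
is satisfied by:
  {l: True, m: True, p: False}
  {l: True, m: False, p: False}
  {l: True, p: True, m: True}
  {l: True, p: True, m: False}
  {m: True, p: False, l: False}


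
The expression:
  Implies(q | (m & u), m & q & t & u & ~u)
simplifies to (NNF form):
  ~q & (~m | ~u)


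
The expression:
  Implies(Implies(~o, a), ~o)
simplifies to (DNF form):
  ~o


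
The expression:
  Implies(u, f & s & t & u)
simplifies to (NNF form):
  ~u | (f & s & t)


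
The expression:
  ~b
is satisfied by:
  {b: False}


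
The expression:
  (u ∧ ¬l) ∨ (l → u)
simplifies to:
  u ∨ ¬l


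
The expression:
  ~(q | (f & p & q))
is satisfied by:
  {q: False}


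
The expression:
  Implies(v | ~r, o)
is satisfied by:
  {o: True, r: True, v: False}
  {o: True, r: False, v: False}
  {o: True, v: True, r: True}
  {o: True, v: True, r: False}
  {r: True, v: False, o: False}


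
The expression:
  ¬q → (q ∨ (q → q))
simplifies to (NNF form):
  True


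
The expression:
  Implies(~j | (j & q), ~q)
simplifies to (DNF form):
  ~q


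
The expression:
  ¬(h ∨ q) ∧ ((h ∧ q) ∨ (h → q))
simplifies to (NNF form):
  ¬h ∧ ¬q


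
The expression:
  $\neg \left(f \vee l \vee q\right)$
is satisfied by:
  {q: False, l: False, f: False}


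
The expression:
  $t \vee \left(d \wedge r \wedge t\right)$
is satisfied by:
  {t: True}


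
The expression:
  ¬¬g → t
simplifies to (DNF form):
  t ∨ ¬g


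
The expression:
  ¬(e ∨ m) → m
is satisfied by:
  {m: True, e: True}
  {m: True, e: False}
  {e: True, m: False}
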